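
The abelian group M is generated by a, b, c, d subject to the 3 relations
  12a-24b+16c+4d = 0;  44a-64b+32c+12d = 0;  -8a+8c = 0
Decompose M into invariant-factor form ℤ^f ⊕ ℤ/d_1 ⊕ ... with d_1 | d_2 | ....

rank_ℚ(R)=3; free=4−3=1
SNF(R) diag = [4, 8, 8] → torsion [4, 8, 8]

Answer: M ≅ ℤ^1 ⊕ ℤ/4 ⊕ ℤ/8 ⊕ ℤ/8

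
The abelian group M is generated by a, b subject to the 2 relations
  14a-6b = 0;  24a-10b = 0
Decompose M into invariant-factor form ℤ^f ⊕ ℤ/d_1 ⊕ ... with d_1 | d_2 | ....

Answer: M ≅ ℤ/2 ⊕ ℤ/2

Derivation:
rank_ℚ(R)=2; free=2−2=0
SNF(R) diag = [2, 2] → torsion [2, 2]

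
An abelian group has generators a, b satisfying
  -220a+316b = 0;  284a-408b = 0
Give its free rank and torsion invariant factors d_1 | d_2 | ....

Answer: M ≅ ℤ/4 ⊕ ℤ/4

Derivation:
rank_ℚ(R)=2; free=2−2=0
SNF(R) diag = [4, 4] → torsion [4, 4]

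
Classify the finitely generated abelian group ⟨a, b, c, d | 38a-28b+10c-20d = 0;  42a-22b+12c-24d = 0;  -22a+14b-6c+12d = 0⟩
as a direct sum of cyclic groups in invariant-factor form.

rank_ℚ(R)=3; free=4−3=1
SNF(R) diag = [2, 2, 2] → torsion [2, 2, 2]

Answer: M ≅ ℤ^1 ⊕ ℤ/2 ⊕ ℤ/2 ⊕ ℤ/2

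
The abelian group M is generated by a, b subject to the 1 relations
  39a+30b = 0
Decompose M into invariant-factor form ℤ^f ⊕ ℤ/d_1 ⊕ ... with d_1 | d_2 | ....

Answer: M ≅ ℤ^1 ⊕ ℤ/3

Derivation:
rank_ℚ(R)=1; free=2−1=1
SNF(R) diag = [3] → torsion [3]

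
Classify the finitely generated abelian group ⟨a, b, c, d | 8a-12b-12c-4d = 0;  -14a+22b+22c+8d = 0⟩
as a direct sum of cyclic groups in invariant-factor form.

rank_ℚ(R)=2; free=4−2=2
SNF(R) diag = [2, 4] → torsion [2, 4]

Answer: M ≅ ℤ^2 ⊕ ℤ/2 ⊕ ℤ/4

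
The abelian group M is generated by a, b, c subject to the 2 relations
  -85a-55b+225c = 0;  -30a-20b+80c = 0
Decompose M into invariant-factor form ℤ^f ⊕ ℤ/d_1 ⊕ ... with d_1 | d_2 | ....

Answer: M ≅ ℤ^1 ⊕ ℤ/5 ⊕ ℤ/10

Derivation:
rank_ℚ(R)=2; free=3−2=1
SNF(R) diag = [5, 10] → torsion [5, 10]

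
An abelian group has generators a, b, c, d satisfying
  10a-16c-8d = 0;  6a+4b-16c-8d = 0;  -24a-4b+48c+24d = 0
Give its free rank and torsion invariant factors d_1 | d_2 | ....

Answer: M ≅ ℤ^1 ⊕ ℤ/2 ⊕ ℤ/4 ⊕ ℤ/8

Derivation:
rank_ℚ(R)=3; free=4−3=1
SNF(R) diag = [2, 4, 8] → torsion [2, 4, 8]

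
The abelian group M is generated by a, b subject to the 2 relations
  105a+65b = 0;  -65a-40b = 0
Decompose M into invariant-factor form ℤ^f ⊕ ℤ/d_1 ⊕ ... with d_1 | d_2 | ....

rank_ℚ(R)=2; free=2−2=0
SNF(R) diag = [5, 5] → torsion [5, 5]

Answer: M ≅ ℤ/5 ⊕ ℤ/5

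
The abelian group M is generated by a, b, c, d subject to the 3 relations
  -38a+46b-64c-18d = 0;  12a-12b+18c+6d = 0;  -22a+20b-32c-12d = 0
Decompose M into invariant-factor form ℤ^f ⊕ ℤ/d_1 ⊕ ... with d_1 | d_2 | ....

rank_ℚ(R)=3; free=4−3=1
SNF(R) diag = [2, 6, 6] → torsion [2, 6, 6]

Answer: M ≅ ℤ^1 ⊕ ℤ/2 ⊕ ℤ/6 ⊕ ℤ/6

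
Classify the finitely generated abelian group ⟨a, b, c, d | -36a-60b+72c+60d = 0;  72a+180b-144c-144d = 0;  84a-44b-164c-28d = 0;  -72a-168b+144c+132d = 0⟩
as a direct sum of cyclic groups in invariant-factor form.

Answer: M ≅ ℤ/4 ⊕ ℤ/12 ⊕ ℤ/36 ⊕ ℤ/36

Derivation:
rank_ℚ(R)=4; free=4−4=0
SNF(R) diag = [4, 12, 36, 36] → torsion [4, 12, 36, 36]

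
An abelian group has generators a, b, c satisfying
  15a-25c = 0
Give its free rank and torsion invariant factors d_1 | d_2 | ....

rank_ℚ(R)=1; free=3−1=2
SNF(R) diag = [5] → torsion [5]

Answer: M ≅ ℤ^2 ⊕ ℤ/5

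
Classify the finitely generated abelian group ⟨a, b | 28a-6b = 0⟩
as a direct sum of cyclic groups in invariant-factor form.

rank_ℚ(R)=1; free=2−1=1
SNF(R) diag = [2] → torsion [2]

Answer: M ≅ ℤ^1 ⊕ ℤ/2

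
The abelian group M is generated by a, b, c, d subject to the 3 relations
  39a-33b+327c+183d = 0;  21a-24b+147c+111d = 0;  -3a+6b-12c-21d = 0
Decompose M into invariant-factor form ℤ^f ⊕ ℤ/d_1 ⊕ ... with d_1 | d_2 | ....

Answer: M ≅ ℤ^1 ⊕ ℤ/3 ⊕ ℤ/9 ⊕ ℤ/27

Derivation:
rank_ℚ(R)=3; free=4−3=1
SNF(R) diag = [3, 9, 27] → torsion [3, 9, 27]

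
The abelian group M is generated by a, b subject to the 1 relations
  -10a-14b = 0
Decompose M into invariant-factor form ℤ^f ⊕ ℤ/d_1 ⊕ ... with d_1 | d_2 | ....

Answer: M ≅ ℤ^1 ⊕ ℤ/2

Derivation:
rank_ℚ(R)=1; free=2−1=1
SNF(R) diag = [2] → torsion [2]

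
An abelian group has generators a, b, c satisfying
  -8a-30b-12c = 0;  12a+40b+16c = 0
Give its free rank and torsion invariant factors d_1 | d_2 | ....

Answer: M ≅ ℤ^1 ⊕ ℤ/2 ⊕ ℤ/4

Derivation:
rank_ℚ(R)=2; free=3−2=1
SNF(R) diag = [2, 4] → torsion [2, 4]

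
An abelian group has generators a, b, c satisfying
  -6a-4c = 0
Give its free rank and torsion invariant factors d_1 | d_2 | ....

rank_ℚ(R)=1; free=3−1=2
SNF(R) diag = [2] → torsion [2]

Answer: M ≅ ℤ^2 ⊕ ℤ/2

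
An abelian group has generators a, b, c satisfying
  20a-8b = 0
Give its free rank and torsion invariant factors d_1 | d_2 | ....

rank_ℚ(R)=1; free=3−1=2
SNF(R) diag = [4] → torsion [4]

Answer: M ≅ ℤ^2 ⊕ ℤ/4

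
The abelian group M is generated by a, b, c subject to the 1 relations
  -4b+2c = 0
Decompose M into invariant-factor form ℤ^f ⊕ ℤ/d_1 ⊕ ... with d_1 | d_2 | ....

rank_ℚ(R)=1; free=3−1=2
SNF(R) diag = [2] → torsion [2]

Answer: M ≅ ℤ^2 ⊕ ℤ/2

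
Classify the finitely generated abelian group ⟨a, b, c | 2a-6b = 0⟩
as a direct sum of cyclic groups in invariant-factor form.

rank_ℚ(R)=1; free=3−1=2
SNF(R) diag = [2] → torsion [2]

Answer: M ≅ ℤ^2 ⊕ ℤ/2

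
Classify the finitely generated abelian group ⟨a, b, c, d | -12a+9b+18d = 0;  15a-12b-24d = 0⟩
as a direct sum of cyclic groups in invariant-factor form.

Answer: M ≅ ℤ^2 ⊕ ℤ/3 ⊕ ℤ/3

Derivation:
rank_ℚ(R)=2; free=4−2=2
SNF(R) diag = [3, 3] → torsion [3, 3]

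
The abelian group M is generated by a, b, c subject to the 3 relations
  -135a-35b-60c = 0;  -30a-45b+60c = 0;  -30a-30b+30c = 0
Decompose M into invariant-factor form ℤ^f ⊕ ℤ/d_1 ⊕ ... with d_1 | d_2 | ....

Answer: M ≅ ℤ/5 ⊕ ℤ/15 ⊕ ℤ/30

Derivation:
rank_ℚ(R)=3; free=3−3=0
SNF(R) diag = [5, 15, 30] → torsion [5, 15, 30]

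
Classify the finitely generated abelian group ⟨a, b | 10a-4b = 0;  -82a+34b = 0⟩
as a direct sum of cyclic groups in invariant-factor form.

rank_ℚ(R)=2; free=2−2=0
SNF(R) diag = [2, 6] → torsion [2, 6]

Answer: M ≅ ℤ/2 ⊕ ℤ/6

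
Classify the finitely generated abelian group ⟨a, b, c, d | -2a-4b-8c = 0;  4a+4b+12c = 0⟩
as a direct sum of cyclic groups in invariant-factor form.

Answer: M ≅ ℤ^2 ⊕ ℤ/2 ⊕ ℤ/4

Derivation:
rank_ℚ(R)=2; free=4−2=2
SNF(R) diag = [2, 4] → torsion [2, 4]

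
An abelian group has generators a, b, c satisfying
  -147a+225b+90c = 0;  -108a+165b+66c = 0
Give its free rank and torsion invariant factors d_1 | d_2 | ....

rank_ℚ(R)=2; free=3−2=1
SNF(R) diag = [3, 3] → torsion [3, 3]

Answer: M ≅ ℤ^1 ⊕ ℤ/3 ⊕ ℤ/3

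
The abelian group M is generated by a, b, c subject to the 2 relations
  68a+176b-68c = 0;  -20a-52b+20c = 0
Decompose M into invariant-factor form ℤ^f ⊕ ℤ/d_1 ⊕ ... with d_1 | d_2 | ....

rank_ℚ(R)=2; free=3−2=1
SNF(R) diag = [4, 4] → torsion [4, 4]

Answer: M ≅ ℤ^1 ⊕ ℤ/4 ⊕ ℤ/4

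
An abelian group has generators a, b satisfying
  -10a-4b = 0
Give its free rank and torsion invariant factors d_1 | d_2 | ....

rank_ℚ(R)=1; free=2−1=1
SNF(R) diag = [2] → torsion [2]

Answer: M ≅ ℤ^1 ⊕ ℤ/2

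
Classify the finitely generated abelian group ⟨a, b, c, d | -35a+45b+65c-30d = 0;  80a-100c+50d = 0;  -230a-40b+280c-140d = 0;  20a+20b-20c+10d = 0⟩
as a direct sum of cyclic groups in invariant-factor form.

Answer: M ≅ ℤ/5 ⊕ ℤ/10 ⊕ ℤ/10 ⊕ ℤ/20

Derivation:
rank_ℚ(R)=4; free=4−4=0
SNF(R) diag = [5, 10, 10, 20] → torsion [5, 10, 10, 20]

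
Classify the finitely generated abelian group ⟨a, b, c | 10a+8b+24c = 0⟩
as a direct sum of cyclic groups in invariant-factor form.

rank_ℚ(R)=1; free=3−1=2
SNF(R) diag = [2] → torsion [2]

Answer: M ≅ ℤ^2 ⊕ ℤ/2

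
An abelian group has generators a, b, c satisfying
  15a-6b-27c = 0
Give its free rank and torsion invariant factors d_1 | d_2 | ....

Answer: M ≅ ℤ^2 ⊕ ℤ/3

Derivation:
rank_ℚ(R)=1; free=3−1=2
SNF(R) diag = [3] → torsion [3]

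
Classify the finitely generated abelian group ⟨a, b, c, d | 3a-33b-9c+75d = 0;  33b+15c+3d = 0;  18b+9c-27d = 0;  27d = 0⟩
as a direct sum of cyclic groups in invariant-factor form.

Answer: M ≅ ℤ/3 ⊕ ℤ/3 ⊕ ℤ/9 ⊕ ℤ/27

Derivation:
rank_ℚ(R)=4; free=4−4=0
SNF(R) diag = [3, 3, 9, 27] → torsion [3, 3, 9, 27]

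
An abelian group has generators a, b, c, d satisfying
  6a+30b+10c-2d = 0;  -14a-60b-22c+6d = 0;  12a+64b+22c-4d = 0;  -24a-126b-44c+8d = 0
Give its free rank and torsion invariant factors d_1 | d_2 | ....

rank_ℚ(R)=4; free=4−4=0
SNF(R) diag = [2, 2, 2, 4] → torsion [2, 2, 2, 4]

Answer: M ≅ ℤ/2 ⊕ ℤ/2 ⊕ ℤ/2 ⊕ ℤ/4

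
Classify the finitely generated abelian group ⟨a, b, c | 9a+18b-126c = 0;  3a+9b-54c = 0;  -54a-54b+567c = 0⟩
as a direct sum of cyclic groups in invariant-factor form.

Answer: M ≅ ℤ/3 ⊕ ℤ/9 ⊕ ℤ/27

Derivation:
rank_ℚ(R)=3; free=3−3=0
SNF(R) diag = [3, 9, 27] → torsion [3, 9, 27]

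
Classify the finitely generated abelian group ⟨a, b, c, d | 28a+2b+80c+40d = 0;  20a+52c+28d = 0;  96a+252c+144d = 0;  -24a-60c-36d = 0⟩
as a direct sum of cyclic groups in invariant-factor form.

Answer: M ≅ ℤ/2 ⊕ ℤ/4 ⊕ ℤ/12 ⊕ ℤ/12

Derivation:
rank_ℚ(R)=4; free=4−4=0
SNF(R) diag = [2, 4, 12, 12] → torsion [2, 4, 12, 12]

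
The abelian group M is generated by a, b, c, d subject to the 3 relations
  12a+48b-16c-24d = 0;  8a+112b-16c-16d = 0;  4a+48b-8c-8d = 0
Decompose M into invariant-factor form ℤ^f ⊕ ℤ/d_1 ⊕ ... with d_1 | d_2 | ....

Answer: M ≅ ℤ^1 ⊕ ℤ/4 ⊕ ℤ/8 ⊕ ℤ/16

Derivation:
rank_ℚ(R)=3; free=4−3=1
SNF(R) diag = [4, 8, 16] → torsion [4, 8, 16]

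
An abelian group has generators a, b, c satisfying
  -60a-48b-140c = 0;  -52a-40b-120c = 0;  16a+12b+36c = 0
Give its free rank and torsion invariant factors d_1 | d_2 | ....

rank_ℚ(R)=3; free=3−3=0
SNF(R) diag = [4, 4, 4] → torsion [4, 4, 4]

Answer: M ≅ ℤ/4 ⊕ ℤ/4 ⊕ ℤ/4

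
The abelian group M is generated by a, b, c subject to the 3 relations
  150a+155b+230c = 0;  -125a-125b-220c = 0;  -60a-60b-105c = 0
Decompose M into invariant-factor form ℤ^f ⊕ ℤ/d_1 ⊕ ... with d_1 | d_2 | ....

Answer: M ≅ ℤ/5 ⊕ ℤ/5 ⊕ ℤ/15

Derivation:
rank_ℚ(R)=3; free=3−3=0
SNF(R) diag = [5, 5, 15] → torsion [5, 5, 15]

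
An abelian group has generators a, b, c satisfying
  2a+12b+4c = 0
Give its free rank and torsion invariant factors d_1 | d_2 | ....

Answer: M ≅ ℤ^2 ⊕ ℤ/2

Derivation:
rank_ℚ(R)=1; free=3−1=2
SNF(R) diag = [2] → torsion [2]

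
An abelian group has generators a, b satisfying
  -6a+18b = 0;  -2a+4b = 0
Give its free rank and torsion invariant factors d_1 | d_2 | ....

Answer: M ≅ ℤ/2 ⊕ ℤ/6

Derivation:
rank_ℚ(R)=2; free=2−2=0
SNF(R) diag = [2, 6] → torsion [2, 6]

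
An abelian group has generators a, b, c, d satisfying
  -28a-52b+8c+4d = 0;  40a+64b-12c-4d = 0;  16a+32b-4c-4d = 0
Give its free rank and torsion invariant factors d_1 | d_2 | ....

Answer: M ≅ ℤ^1 ⊕ ℤ/4 ⊕ ℤ/4 ⊕ ℤ/8

Derivation:
rank_ℚ(R)=3; free=4−3=1
SNF(R) diag = [4, 4, 8] → torsion [4, 4, 8]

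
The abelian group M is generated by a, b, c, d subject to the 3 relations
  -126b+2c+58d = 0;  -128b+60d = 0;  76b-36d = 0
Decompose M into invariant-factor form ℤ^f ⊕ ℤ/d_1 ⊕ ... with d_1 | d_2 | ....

rank_ℚ(R)=3; free=4−3=1
SNF(R) diag = [2, 4, 12] → torsion [2, 4, 12]

Answer: M ≅ ℤ^1 ⊕ ℤ/2 ⊕ ℤ/4 ⊕ ℤ/12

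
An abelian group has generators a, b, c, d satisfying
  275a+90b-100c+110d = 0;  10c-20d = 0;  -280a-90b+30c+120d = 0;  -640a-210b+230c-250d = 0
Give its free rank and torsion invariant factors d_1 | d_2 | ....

Answer: M ≅ ℤ/5 ⊕ ℤ/10 ⊕ ℤ/30 ⊕ ℤ/90

Derivation:
rank_ℚ(R)=4; free=4−4=0
SNF(R) diag = [5, 10, 30, 90] → torsion [5, 10, 30, 90]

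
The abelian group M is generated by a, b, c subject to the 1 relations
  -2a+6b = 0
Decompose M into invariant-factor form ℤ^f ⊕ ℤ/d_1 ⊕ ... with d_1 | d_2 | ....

rank_ℚ(R)=1; free=3−1=2
SNF(R) diag = [2] → torsion [2]

Answer: M ≅ ℤ^2 ⊕ ℤ/2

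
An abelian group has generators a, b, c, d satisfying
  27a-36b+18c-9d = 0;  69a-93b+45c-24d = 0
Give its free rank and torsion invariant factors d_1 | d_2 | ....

Answer: M ≅ ℤ^2 ⊕ ℤ/3 ⊕ ℤ/9

Derivation:
rank_ℚ(R)=2; free=4−2=2
SNF(R) diag = [3, 9] → torsion [3, 9]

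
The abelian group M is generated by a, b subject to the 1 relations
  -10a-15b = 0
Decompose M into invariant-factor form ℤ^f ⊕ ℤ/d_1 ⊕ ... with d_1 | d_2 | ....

rank_ℚ(R)=1; free=2−1=1
SNF(R) diag = [5] → torsion [5]

Answer: M ≅ ℤ^1 ⊕ ℤ/5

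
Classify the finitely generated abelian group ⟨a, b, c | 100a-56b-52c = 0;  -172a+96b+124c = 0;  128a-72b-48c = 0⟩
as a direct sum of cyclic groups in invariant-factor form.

Answer: M ≅ ℤ/4 ⊕ ℤ/8 ⊕ ℤ/16

Derivation:
rank_ℚ(R)=3; free=3−3=0
SNF(R) diag = [4, 8, 16] → torsion [4, 8, 16]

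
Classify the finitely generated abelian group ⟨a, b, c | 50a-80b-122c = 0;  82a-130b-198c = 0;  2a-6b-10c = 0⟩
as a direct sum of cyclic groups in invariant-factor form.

rank_ℚ(R)=3; free=3−3=0
SNF(R) diag = [2, 2, 4] → torsion [2, 2, 4]

Answer: M ≅ ℤ/2 ⊕ ℤ/2 ⊕ ℤ/4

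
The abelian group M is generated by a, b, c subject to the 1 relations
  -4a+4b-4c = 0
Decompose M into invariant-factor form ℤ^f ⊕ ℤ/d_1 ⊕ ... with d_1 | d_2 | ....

Answer: M ≅ ℤ^2 ⊕ ℤ/4

Derivation:
rank_ℚ(R)=1; free=3−1=2
SNF(R) diag = [4] → torsion [4]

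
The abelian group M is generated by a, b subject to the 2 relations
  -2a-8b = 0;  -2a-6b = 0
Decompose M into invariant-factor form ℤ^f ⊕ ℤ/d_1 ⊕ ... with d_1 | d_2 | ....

rank_ℚ(R)=2; free=2−2=0
SNF(R) diag = [2, 2] → torsion [2, 2]

Answer: M ≅ ℤ/2 ⊕ ℤ/2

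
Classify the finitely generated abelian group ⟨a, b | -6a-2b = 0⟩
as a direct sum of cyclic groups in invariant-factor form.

rank_ℚ(R)=1; free=2−1=1
SNF(R) diag = [2] → torsion [2]

Answer: M ≅ ℤ^1 ⊕ ℤ/2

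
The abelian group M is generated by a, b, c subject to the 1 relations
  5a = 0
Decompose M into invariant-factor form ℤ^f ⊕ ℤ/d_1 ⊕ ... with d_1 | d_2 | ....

Answer: M ≅ ℤ^2 ⊕ ℤ/5

Derivation:
rank_ℚ(R)=1; free=3−1=2
SNF(R) diag = [5] → torsion [5]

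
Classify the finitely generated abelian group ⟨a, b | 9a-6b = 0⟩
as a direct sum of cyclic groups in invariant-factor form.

rank_ℚ(R)=1; free=2−1=1
SNF(R) diag = [3] → torsion [3]

Answer: M ≅ ℤ^1 ⊕ ℤ/3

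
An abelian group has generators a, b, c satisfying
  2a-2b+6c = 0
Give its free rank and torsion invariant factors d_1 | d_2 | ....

Answer: M ≅ ℤ^2 ⊕ ℤ/2

Derivation:
rank_ℚ(R)=1; free=3−1=2
SNF(R) diag = [2] → torsion [2]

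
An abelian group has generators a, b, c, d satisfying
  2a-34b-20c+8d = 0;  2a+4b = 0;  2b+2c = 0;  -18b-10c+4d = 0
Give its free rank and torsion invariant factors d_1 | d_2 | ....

Answer: M ≅ ℤ/2 ⊕ ℤ/2 ⊕ ℤ/2 ⊕ ℤ/4

Derivation:
rank_ℚ(R)=4; free=4−4=0
SNF(R) diag = [2, 2, 2, 4] → torsion [2, 2, 2, 4]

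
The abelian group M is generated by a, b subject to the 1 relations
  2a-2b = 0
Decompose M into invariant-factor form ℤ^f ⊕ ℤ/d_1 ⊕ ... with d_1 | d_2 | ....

Answer: M ≅ ℤ^1 ⊕ ℤ/2

Derivation:
rank_ℚ(R)=1; free=2−1=1
SNF(R) diag = [2] → torsion [2]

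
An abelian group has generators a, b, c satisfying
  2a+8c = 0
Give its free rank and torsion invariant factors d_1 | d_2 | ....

Answer: M ≅ ℤ^2 ⊕ ℤ/2

Derivation:
rank_ℚ(R)=1; free=3−1=2
SNF(R) diag = [2] → torsion [2]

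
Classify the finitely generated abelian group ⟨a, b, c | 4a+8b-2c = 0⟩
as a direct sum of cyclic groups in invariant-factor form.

rank_ℚ(R)=1; free=3−1=2
SNF(R) diag = [2] → torsion [2]

Answer: M ≅ ℤ^2 ⊕ ℤ/2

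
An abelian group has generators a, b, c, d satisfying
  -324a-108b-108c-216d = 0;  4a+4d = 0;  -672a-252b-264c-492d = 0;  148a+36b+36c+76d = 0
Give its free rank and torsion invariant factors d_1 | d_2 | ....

Answer: M ≅ ℤ/4 ⊕ ℤ/12 ⊕ ℤ/36 ⊕ ℤ/108

Derivation:
rank_ℚ(R)=4; free=4−4=0
SNF(R) diag = [4, 12, 36, 108] → torsion [4, 12, 36, 108]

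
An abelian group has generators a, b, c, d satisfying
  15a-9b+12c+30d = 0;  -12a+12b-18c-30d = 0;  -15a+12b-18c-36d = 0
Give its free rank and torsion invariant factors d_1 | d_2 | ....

Answer: M ≅ ℤ^1 ⊕ ℤ/3 ⊕ ℤ/3 ⊕ ℤ/6

Derivation:
rank_ℚ(R)=3; free=4−3=1
SNF(R) diag = [3, 3, 6] → torsion [3, 3, 6]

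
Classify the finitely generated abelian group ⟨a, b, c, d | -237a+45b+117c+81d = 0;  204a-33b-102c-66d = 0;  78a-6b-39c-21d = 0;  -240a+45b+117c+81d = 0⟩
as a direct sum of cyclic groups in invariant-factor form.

Answer: M ≅ ℤ/3 ⊕ ℤ/3 ⊕ ℤ/9 ⊕ ℤ/18

Derivation:
rank_ℚ(R)=4; free=4−4=0
SNF(R) diag = [3, 3, 9, 18] → torsion [3, 3, 9, 18]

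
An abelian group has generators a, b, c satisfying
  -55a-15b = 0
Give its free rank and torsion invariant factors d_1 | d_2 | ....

Answer: M ≅ ℤ^2 ⊕ ℤ/5

Derivation:
rank_ℚ(R)=1; free=3−1=2
SNF(R) diag = [5] → torsion [5]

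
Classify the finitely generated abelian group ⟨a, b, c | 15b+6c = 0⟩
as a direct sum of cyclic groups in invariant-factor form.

rank_ℚ(R)=1; free=3−1=2
SNF(R) diag = [3] → torsion [3]

Answer: M ≅ ℤ^2 ⊕ ℤ/3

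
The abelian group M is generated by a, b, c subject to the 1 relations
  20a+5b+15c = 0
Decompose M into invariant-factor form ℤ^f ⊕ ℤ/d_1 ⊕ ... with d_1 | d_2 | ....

Answer: M ≅ ℤ^2 ⊕ ℤ/5

Derivation:
rank_ℚ(R)=1; free=3−1=2
SNF(R) diag = [5] → torsion [5]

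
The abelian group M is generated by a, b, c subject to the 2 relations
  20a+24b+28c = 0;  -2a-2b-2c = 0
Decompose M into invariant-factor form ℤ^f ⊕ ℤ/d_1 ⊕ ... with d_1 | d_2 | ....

Answer: M ≅ ℤ^1 ⊕ ℤ/2 ⊕ ℤ/4

Derivation:
rank_ℚ(R)=2; free=3−2=1
SNF(R) diag = [2, 4] → torsion [2, 4]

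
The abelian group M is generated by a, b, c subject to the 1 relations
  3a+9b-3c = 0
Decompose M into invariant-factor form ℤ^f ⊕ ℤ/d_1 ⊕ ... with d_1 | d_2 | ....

rank_ℚ(R)=1; free=3−1=2
SNF(R) diag = [3] → torsion [3]

Answer: M ≅ ℤ^2 ⊕ ℤ/3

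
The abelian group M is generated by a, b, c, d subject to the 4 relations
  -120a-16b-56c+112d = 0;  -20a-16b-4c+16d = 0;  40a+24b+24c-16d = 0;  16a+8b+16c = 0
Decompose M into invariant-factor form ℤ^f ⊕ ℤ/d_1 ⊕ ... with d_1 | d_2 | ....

Answer: M ≅ ℤ/4 ⊕ ℤ/8 ⊕ ℤ/16 ⊕ ℤ/48

Derivation:
rank_ℚ(R)=4; free=4−4=0
SNF(R) diag = [4, 8, 16, 48] → torsion [4, 8, 16, 48]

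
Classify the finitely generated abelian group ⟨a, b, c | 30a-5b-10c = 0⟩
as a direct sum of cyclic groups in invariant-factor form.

Answer: M ≅ ℤ^2 ⊕ ℤ/5

Derivation:
rank_ℚ(R)=1; free=3−1=2
SNF(R) diag = [5] → torsion [5]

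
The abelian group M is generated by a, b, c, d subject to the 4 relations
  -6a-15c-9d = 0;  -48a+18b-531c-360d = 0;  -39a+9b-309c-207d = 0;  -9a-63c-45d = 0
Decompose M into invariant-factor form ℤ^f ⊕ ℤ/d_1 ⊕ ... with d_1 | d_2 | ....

rank_ℚ(R)=4; free=4−4=0
SNF(R) diag = [3, 3, 9, 9] → torsion [3, 3, 9, 9]

Answer: M ≅ ℤ/3 ⊕ ℤ/3 ⊕ ℤ/9 ⊕ ℤ/9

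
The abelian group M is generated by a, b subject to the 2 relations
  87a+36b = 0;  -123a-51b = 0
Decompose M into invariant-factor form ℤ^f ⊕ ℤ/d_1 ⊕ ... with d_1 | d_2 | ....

rank_ℚ(R)=2; free=2−2=0
SNF(R) diag = [3, 3] → torsion [3, 3]

Answer: M ≅ ℤ/3 ⊕ ℤ/3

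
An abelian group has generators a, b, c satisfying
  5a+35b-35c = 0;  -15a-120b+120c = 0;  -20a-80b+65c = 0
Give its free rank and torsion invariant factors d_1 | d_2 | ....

Answer: M ≅ ℤ/5 ⊕ ℤ/15 ⊕ ℤ/15

Derivation:
rank_ℚ(R)=3; free=3−3=0
SNF(R) diag = [5, 15, 15] → torsion [5, 15, 15]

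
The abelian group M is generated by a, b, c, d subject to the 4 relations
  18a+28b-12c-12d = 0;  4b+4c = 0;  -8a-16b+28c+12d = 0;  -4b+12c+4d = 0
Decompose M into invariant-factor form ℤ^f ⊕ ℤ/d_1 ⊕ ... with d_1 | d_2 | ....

Answer: M ≅ ℤ/2 ⊕ ℤ/4 ⊕ ℤ/4 ⊕ ℤ/4

Derivation:
rank_ℚ(R)=4; free=4−4=0
SNF(R) diag = [2, 4, 4, 4] → torsion [2, 4, 4, 4]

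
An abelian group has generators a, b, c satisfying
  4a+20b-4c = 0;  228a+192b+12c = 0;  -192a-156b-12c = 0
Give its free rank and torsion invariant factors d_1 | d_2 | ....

rank_ℚ(R)=3; free=3−3=0
SNF(R) diag = [4, 12, 36] → torsion [4, 12, 36]

Answer: M ≅ ℤ/4 ⊕ ℤ/12 ⊕ ℤ/36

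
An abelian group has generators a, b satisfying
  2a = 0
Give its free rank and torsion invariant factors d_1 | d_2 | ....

rank_ℚ(R)=1; free=2−1=1
SNF(R) diag = [2] → torsion [2]

Answer: M ≅ ℤ^1 ⊕ ℤ/2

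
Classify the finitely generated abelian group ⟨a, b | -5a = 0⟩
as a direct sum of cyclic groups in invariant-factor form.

Answer: M ≅ ℤ^1 ⊕ ℤ/5

Derivation:
rank_ℚ(R)=1; free=2−1=1
SNF(R) diag = [5] → torsion [5]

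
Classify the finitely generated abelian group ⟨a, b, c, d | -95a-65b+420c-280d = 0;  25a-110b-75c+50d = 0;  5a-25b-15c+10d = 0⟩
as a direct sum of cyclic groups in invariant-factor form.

Answer: M ≅ ℤ^1 ⊕ ℤ/5 ⊕ ℤ/15 ⊕ ℤ/45

Derivation:
rank_ℚ(R)=3; free=4−3=1
SNF(R) diag = [5, 15, 45] → torsion [5, 15, 45]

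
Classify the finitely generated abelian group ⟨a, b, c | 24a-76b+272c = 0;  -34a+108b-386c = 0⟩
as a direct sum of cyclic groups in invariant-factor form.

Answer: M ≅ ℤ^1 ⊕ ℤ/2 ⊕ ℤ/4

Derivation:
rank_ℚ(R)=2; free=3−2=1
SNF(R) diag = [2, 4] → torsion [2, 4]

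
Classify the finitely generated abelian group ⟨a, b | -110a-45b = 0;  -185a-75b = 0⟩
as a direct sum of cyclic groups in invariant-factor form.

rank_ℚ(R)=2; free=2−2=0
SNF(R) diag = [5, 15] → torsion [5, 15]

Answer: M ≅ ℤ/5 ⊕ ℤ/15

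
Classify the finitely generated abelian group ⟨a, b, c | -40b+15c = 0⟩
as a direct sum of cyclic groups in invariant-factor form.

Answer: M ≅ ℤ^2 ⊕ ℤ/5

Derivation:
rank_ℚ(R)=1; free=3−1=2
SNF(R) diag = [5] → torsion [5]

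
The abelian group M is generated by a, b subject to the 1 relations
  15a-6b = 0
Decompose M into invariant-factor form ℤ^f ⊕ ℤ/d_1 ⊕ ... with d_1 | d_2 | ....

Answer: M ≅ ℤ^1 ⊕ ℤ/3

Derivation:
rank_ℚ(R)=1; free=2−1=1
SNF(R) diag = [3] → torsion [3]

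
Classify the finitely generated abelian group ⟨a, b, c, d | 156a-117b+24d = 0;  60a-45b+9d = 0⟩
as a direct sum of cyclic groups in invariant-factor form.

Answer: M ≅ ℤ^2 ⊕ ℤ/3 ⊕ ℤ/3

Derivation:
rank_ℚ(R)=2; free=4−2=2
SNF(R) diag = [3, 3] → torsion [3, 3]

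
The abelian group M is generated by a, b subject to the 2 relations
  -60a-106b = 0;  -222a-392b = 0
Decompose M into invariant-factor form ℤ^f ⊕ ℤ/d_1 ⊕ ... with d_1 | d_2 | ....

Answer: M ≅ ℤ/2 ⊕ ℤ/6

Derivation:
rank_ℚ(R)=2; free=2−2=0
SNF(R) diag = [2, 6] → torsion [2, 6]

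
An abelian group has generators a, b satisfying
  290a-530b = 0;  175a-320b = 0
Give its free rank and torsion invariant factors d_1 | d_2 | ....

rank_ℚ(R)=2; free=2−2=0
SNF(R) diag = [5, 10] → torsion [5, 10]

Answer: M ≅ ℤ/5 ⊕ ℤ/10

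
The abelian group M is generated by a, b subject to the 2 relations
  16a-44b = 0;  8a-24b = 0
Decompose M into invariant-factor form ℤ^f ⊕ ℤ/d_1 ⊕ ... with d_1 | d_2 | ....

rank_ℚ(R)=2; free=2−2=0
SNF(R) diag = [4, 8] → torsion [4, 8]

Answer: M ≅ ℤ/4 ⊕ ℤ/8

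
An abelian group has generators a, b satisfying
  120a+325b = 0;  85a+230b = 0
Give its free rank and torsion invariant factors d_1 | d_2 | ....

rank_ℚ(R)=2; free=2−2=0
SNF(R) diag = [5, 5] → torsion [5, 5]

Answer: M ≅ ℤ/5 ⊕ ℤ/5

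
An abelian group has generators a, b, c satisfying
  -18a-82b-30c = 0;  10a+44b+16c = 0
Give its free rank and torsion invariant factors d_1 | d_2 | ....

Answer: M ≅ ℤ^1 ⊕ ℤ/2 ⊕ ℤ/2

Derivation:
rank_ℚ(R)=2; free=3−2=1
SNF(R) diag = [2, 2] → torsion [2, 2]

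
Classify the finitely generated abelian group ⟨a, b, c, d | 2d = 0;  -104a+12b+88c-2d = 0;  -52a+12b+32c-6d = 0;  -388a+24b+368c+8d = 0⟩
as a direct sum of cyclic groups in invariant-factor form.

Answer: M ≅ ℤ/2 ⊕ ℤ/4 ⊕ ℤ/12 ⊕ ℤ/24

Derivation:
rank_ℚ(R)=4; free=4−4=0
SNF(R) diag = [2, 4, 12, 24] → torsion [2, 4, 12, 24]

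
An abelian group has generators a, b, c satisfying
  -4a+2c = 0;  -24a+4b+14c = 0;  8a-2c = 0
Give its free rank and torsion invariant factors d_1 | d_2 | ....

rank_ℚ(R)=3; free=3−3=0
SNF(R) diag = [2, 4, 4] → torsion [2, 4, 4]

Answer: M ≅ ℤ/2 ⊕ ℤ/4 ⊕ ℤ/4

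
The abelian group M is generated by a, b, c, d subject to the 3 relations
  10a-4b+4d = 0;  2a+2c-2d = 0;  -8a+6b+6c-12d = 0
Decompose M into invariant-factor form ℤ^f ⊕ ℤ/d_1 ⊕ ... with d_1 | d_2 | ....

rank_ℚ(R)=3; free=4−3=1
SNF(R) diag = [2, 2, 2] → torsion [2, 2, 2]

Answer: M ≅ ℤ^1 ⊕ ℤ/2 ⊕ ℤ/2 ⊕ ℤ/2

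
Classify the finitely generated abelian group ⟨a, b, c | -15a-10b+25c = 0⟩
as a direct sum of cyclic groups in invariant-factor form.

Answer: M ≅ ℤ^2 ⊕ ℤ/5

Derivation:
rank_ℚ(R)=1; free=3−1=2
SNF(R) diag = [5] → torsion [5]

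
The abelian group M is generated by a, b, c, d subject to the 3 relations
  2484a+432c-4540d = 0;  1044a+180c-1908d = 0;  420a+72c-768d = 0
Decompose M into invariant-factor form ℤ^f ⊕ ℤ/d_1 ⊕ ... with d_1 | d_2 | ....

rank_ℚ(R)=3; free=4−3=1
SNF(R) diag = [4, 12, 36] → torsion [4, 12, 36]

Answer: M ≅ ℤ^1 ⊕ ℤ/4 ⊕ ℤ/12 ⊕ ℤ/36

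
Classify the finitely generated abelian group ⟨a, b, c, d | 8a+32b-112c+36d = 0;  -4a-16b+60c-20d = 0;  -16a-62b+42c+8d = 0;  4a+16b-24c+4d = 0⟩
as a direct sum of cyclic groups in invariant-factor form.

rank_ℚ(R)=4; free=4−4=0
SNF(R) diag = [2, 4, 4, 4] → torsion [2, 4, 4, 4]

Answer: M ≅ ℤ/2 ⊕ ℤ/4 ⊕ ℤ/4 ⊕ ℤ/4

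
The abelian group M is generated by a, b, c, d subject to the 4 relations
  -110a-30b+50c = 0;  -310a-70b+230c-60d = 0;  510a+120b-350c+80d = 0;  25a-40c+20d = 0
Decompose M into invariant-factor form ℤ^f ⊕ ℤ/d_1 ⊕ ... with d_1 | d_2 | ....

Answer: M ≅ ℤ/5 ⊕ ℤ/10 ⊕ ℤ/10 ⊕ ℤ/20

Derivation:
rank_ℚ(R)=4; free=4−4=0
SNF(R) diag = [5, 10, 10, 20] → torsion [5, 10, 10, 20]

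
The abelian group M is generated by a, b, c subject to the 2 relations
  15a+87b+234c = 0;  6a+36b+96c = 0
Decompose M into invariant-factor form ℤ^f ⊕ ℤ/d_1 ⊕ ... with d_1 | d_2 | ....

rank_ℚ(R)=2; free=3−2=1
SNF(R) diag = [3, 6] → torsion [3, 6]

Answer: M ≅ ℤ^1 ⊕ ℤ/3 ⊕ ℤ/6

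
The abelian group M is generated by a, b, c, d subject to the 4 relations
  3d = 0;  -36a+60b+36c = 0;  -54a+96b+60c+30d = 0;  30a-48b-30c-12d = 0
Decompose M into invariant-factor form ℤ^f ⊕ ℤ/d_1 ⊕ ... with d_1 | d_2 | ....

rank_ℚ(R)=4; free=4−4=0
SNF(R) diag = [3, 6, 6, 12] → torsion [3, 6, 6, 12]

Answer: M ≅ ℤ/3 ⊕ ℤ/6 ⊕ ℤ/6 ⊕ ℤ/12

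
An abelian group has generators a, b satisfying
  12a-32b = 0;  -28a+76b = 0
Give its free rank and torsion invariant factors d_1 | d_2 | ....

Answer: M ≅ ℤ/4 ⊕ ℤ/4

Derivation:
rank_ℚ(R)=2; free=2−2=0
SNF(R) diag = [4, 4] → torsion [4, 4]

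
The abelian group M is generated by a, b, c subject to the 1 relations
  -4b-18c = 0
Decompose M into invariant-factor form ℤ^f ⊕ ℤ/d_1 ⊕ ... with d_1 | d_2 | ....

rank_ℚ(R)=1; free=3−1=2
SNF(R) diag = [2] → torsion [2]

Answer: M ≅ ℤ^2 ⊕ ℤ/2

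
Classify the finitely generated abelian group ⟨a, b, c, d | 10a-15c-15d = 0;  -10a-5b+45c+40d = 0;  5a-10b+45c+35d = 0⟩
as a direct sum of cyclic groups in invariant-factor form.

Answer: M ≅ ℤ^1 ⊕ ℤ/5 ⊕ ℤ/5 ⊕ ℤ/15

Derivation:
rank_ℚ(R)=3; free=4−3=1
SNF(R) diag = [5, 5, 15] → torsion [5, 5, 15]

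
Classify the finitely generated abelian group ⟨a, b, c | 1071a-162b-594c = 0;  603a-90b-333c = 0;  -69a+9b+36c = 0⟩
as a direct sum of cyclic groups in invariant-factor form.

Answer: M ≅ ℤ/3 ⊕ ℤ/9 ⊕ ℤ/27

Derivation:
rank_ℚ(R)=3; free=3−3=0
SNF(R) diag = [3, 9, 27] → torsion [3, 9, 27]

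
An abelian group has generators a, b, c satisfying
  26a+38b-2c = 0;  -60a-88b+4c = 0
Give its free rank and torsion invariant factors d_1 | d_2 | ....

rank_ℚ(R)=2; free=3−2=1
SNF(R) diag = [2, 4] → torsion [2, 4]

Answer: M ≅ ℤ^1 ⊕ ℤ/2 ⊕ ℤ/4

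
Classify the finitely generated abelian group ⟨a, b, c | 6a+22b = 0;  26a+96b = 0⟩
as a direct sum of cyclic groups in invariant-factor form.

Answer: M ≅ ℤ^1 ⊕ ℤ/2 ⊕ ℤ/2

Derivation:
rank_ℚ(R)=2; free=3−2=1
SNF(R) diag = [2, 2] → torsion [2, 2]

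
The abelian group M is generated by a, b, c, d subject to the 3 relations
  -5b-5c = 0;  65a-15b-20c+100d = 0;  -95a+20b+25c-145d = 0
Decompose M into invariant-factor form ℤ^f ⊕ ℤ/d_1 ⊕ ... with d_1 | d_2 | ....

rank_ℚ(R)=3; free=4−3=1
SNF(R) diag = [5, 5, 15] → torsion [5, 5, 15]

Answer: M ≅ ℤ^1 ⊕ ℤ/5 ⊕ ℤ/5 ⊕ ℤ/15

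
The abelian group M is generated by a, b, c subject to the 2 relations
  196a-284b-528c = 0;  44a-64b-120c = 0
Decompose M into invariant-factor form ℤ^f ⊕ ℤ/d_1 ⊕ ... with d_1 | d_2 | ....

rank_ℚ(R)=2; free=3−2=1
SNF(R) diag = [4, 12] → torsion [4, 12]

Answer: M ≅ ℤ^1 ⊕ ℤ/4 ⊕ ℤ/12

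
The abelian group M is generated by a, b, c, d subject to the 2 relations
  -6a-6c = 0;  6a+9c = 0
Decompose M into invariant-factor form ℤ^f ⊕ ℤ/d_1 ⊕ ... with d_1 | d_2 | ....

rank_ℚ(R)=2; free=4−2=2
SNF(R) diag = [3, 6] → torsion [3, 6]

Answer: M ≅ ℤ^2 ⊕ ℤ/3 ⊕ ℤ/6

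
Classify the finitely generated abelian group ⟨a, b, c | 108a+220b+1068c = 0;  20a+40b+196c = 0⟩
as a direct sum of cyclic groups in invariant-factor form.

Answer: M ≅ ℤ^1 ⊕ ℤ/4 ⊕ ℤ/4

Derivation:
rank_ℚ(R)=2; free=3−2=1
SNF(R) diag = [4, 4] → torsion [4, 4]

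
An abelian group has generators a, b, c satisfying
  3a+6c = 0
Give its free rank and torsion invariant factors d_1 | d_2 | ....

Answer: M ≅ ℤ^2 ⊕ ℤ/3

Derivation:
rank_ℚ(R)=1; free=3−1=2
SNF(R) diag = [3] → torsion [3]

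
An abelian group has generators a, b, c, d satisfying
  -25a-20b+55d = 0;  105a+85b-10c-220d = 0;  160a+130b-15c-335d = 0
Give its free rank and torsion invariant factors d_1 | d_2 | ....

Answer: M ≅ ℤ^1 ⊕ ℤ/5 ⊕ ℤ/5 ⊕ ℤ/5

Derivation:
rank_ℚ(R)=3; free=4−3=1
SNF(R) diag = [5, 5, 5] → torsion [5, 5, 5]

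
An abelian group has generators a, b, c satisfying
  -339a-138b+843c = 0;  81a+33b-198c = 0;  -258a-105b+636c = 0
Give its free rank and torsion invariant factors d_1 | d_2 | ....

Answer: M ≅ ℤ/3 ⊕ ℤ/3 ⊕ ℤ/9

Derivation:
rank_ℚ(R)=3; free=3−3=0
SNF(R) diag = [3, 3, 9] → torsion [3, 3, 9]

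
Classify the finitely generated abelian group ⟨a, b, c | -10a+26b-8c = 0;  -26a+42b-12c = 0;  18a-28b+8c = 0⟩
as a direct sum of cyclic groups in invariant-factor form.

rank_ℚ(R)=3; free=3−3=0
SNF(R) diag = [2, 2, 4] → torsion [2, 2, 4]

Answer: M ≅ ℤ/2 ⊕ ℤ/2 ⊕ ℤ/4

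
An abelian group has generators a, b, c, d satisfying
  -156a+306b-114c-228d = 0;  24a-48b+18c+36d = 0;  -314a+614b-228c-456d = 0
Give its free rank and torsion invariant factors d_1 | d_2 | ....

Answer: M ≅ ℤ^1 ⊕ ℤ/2 ⊕ ℤ/6 ⊕ ℤ/6

Derivation:
rank_ℚ(R)=3; free=4−3=1
SNF(R) diag = [2, 6, 6] → torsion [2, 6, 6]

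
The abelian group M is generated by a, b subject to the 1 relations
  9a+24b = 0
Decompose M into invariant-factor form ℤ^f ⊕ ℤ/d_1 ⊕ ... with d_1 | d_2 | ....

Answer: M ≅ ℤ^1 ⊕ ℤ/3

Derivation:
rank_ℚ(R)=1; free=2−1=1
SNF(R) diag = [3] → torsion [3]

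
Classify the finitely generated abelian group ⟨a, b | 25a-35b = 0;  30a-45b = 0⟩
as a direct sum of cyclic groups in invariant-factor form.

Answer: M ≅ ℤ/5 ⊕ ℤ/15

Derivation:
rank_ℚ(R)=2; free=2−2=0
SNF(R) diag = [5, 15] → torsion [5, 15]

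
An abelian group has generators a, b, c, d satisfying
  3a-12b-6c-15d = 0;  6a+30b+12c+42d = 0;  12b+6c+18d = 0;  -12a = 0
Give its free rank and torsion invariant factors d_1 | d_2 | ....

Answer: M ≅ ℤ/3 ⊕ ℤ/6 ⊕ ℤ/6 ⊕ ℤ/12

Derivation:
rank_ℚ(R)=4; free=4−4=0
SNF(R) diag = [3, 6, 6, 12] → torsion [3, 6, 6, 12]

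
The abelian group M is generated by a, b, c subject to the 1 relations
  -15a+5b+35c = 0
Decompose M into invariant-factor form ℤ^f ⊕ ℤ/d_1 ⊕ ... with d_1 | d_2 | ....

Answer: M ≅ ℤ^2 ⊕ ℤ/5

Derivation:
rank_ℚ(R)=1; free=3−1=2
SNF(R) diag = [5] → torsion [5]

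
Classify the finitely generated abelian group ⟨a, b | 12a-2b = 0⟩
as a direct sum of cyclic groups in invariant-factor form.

rank_ℚ(R)=1; free=2−1=1
SNF(R) diag = [2] → torsion [2]

Answer: M ≅ ℤ^1 ⊕ ℤ/2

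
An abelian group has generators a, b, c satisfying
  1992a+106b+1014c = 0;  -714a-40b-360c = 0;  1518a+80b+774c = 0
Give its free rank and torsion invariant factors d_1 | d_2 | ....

rank_ℚ(R)=3; free=3−3=0
SNF(R) diag = [2, 6, 18] → torsion [2, 6, 18]

Answer: M ≅ ℤ/2 ⊕ ℤ/6 ⊕ ℤ/18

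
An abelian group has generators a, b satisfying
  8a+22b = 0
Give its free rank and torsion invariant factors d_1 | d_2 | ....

rank_ℚ(R)=1; free=2−1=1
SNF(R) diag = [2] → torsion [2]

Answer: M ≅ ℤ^1 ⊕ ℤ/2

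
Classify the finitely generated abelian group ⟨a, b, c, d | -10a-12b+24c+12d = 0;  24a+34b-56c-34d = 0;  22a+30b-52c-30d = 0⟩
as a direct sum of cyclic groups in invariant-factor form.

Answer: M ≅ ℤ^1 ⊕ ℤ/2 ⊕ ℤ/2 ⊕ ℤ/4

Derivation:
rank_ℚ(R)=3; free=4−3=1
SNF(R) diag = [2, 2, 4] → torsion [2, 2, 4]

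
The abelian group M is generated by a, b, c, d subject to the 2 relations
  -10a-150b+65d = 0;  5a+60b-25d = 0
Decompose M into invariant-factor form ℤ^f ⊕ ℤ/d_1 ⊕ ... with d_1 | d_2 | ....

Answer: M ≅ ℤ^2 ⊕ ℤ/5 ⊕ ℤ/15

Derivation:
rank_ℚ(R)=2; free=4−2=2
SNF(R) diag = [5, 15] → torsion [5, 15]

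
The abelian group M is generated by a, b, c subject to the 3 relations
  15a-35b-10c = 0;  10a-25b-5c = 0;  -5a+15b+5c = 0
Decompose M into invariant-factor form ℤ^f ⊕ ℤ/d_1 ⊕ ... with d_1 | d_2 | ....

Answer: M ≅ ℤ/5 ⊕ ℤ/5 ⊕ ℤ/5

Derivation:
rank_ℚ(R)=3; free=3−3=0
SNF(R) diag = [5, 5, 5] → torsion [5, 5, 5]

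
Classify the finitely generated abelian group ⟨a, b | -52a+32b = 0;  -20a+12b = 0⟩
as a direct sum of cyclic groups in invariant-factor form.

rank_ℚ(R)=2; free=2−2=0
SNF(R) diag = [4, 4] → torsion [4, 4]

Answer: M ≅ ℤ/4 ⊕ ℤ/4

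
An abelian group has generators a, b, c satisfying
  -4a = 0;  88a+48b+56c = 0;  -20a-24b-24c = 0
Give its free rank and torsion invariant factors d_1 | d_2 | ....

Answer: M ≅ ℤ/4 ⊕ ℤ/8 ⊕ ℤ/24

Derivation:
rank_ℚ(R)=3; free=3−3=0
SNF(R) diag = [4, 8, 24] → torsion [4, 8, 24]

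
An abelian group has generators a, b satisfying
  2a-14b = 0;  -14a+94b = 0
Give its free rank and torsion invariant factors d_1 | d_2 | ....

Answer: M ≅ ℤ/2 ⊕ ℤ/4

Derivation:
rank_ℚ(R)=2; free=2−2=0
SNF(R) diag = [2, 4] → torsion [2, 4]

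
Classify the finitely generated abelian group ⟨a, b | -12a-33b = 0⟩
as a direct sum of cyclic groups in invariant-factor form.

Answer: M ≅ ℤ^1 ⊕ ℤ/3

Derivation:
rank_ℚ(R)=1; free=2−1=1
SNF(R) diag = [3] → torsion [3]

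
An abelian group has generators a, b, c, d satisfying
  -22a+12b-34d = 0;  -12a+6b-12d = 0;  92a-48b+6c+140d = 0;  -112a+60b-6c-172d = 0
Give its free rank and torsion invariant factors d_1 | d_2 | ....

Answer: M ≅ ℤ/2 ⊕ ℤ/6 ⊕ ℤ/6 ⊕ ℤ/12

Derivation:
rank_ℚ(R)=4; free=4−4=0
SNF(R) diag = [2, 6, 6, 12] → torsion [2, 6, 6, 12]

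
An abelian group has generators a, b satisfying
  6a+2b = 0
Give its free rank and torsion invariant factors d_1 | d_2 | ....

Answer: M ≅ ℤ^1 ⊕ ℤ/2

Derivation:
rank_ℚ(R)=1; free=2−1=1
SNF(R) diag = [2] → torsion [2]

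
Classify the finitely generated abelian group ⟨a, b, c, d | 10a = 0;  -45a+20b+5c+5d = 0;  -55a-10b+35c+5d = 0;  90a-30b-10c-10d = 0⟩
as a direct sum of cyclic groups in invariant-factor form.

Answer: M ≅ ℤ/5 ⊕ ℤ/10 ⊕ ℤ/10 ⊕ ℤ/30

Derivation:
rank_ℚ(R)=4; free=4−4=0
SNF(R) diag = [5, 10, 10, 30] → torsion [5, 10, 10, 30]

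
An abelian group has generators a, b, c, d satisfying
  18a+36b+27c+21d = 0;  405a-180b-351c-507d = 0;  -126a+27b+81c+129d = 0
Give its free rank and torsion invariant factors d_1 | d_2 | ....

rank_ℚ(R)=3; free=4−3=1
SNF(R) diag = [3, 9, 27] → torsion [3, 9, 27]

Answer: M ≅ ℤ^1 ⊕ ℤ/3 ⊕ ℤ/9 ⊕ ℤ/27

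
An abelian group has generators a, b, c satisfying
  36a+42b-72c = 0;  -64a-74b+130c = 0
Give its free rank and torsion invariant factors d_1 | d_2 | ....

Answer: M ≅ ℤ^1 ⊕ ℤ/2 ⊕ ℤ/6

Derivation:
rank_ℚ(R)=2; free=3−2=1
SNF(R) diag = [2, 6] → torsion [2, 6]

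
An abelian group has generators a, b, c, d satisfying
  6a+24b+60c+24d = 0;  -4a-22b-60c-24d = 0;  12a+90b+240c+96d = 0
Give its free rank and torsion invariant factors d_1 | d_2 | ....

Answer: M ≅ ℤ^1 ⊕ ℤ/2 ⊕ ℤ/6 ⊕ ℤ/12

Derivation:
rank_ℚ(R)=3; free=4−3=1
SNF(R) diag = [2, 6, 12] → torsion [2, 6, 12]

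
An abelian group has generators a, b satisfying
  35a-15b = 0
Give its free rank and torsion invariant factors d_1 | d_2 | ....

Answer: M ≅ ℤ^1 ⊕ ℤ/5

Derivation:
rank_ℚ(R)=1; free=2−1=1
SNF(R) diag = [5] → torsion [5]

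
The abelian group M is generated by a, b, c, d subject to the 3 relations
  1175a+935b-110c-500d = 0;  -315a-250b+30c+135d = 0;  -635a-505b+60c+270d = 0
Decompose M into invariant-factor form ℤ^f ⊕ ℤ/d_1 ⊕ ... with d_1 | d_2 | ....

rank_ℚ(R)=3; free=4−3=1
SNF(R) diag = [5, 5, 10] → torsion [5, 5, 10]

Answer: M ≅ ℤ^1 ⊕ ℤ/5 ⊕ ℤ/5 ⊕ ℤ/10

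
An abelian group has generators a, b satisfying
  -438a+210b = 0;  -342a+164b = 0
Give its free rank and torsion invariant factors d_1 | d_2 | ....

rank_ℚ(R)=2; free=2−2=0
SNF(R) diag = [2, 6] → torsion [2, 6]

Answer: M ≅ ℤ/2 ⊕ ℤ/6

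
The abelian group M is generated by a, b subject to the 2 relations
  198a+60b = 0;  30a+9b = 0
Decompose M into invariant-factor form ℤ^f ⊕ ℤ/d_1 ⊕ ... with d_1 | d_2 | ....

rank_ℚ(R)=2; free=2−2=0
SNF(R) diag = [3, 6] → torsion [3, 6]

Answer: M ≅ ℤ/3 ⊕ ℤ/6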